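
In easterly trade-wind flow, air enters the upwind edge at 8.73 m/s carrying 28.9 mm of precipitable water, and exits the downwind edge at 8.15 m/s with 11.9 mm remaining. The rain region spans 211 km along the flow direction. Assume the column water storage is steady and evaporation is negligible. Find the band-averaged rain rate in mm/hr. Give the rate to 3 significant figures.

R ≈ 2.65 mm/hr

Column moisture flux per unit crosswind length is F = V × PW.
Inflow: F_in = 8.73 × 28.9 = 252.297 mm·m/s
Outflow: F_out = 8.15 × 11.9 = 96.985 mm·m/s
Steady-state rate R = (F_in − F_out)/L = (252.297 − 96.985) / 211000 m = 7.361e-04 mm/s.
R = 7.361e-04 × 3600 = 2.65 mm/hr.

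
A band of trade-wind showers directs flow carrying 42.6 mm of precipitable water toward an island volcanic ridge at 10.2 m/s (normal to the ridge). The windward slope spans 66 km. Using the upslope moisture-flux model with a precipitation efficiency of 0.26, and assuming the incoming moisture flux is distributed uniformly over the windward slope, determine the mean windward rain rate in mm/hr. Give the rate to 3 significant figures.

Incoming column moisture flux per unit ridge length: F = V × PW = 10.2 × 42.6 = 434.52 mm·m/s.
Spread over the 66 km slope with efficiency ε = 0.26: R = ε·F/W = 0.26 × 434.52 / 66000 m = 1.712e-03 mm/s.
R = 1.712e-03 × 3600 = 6.16 mm/hr.

R ≈ 6.16 mm/hr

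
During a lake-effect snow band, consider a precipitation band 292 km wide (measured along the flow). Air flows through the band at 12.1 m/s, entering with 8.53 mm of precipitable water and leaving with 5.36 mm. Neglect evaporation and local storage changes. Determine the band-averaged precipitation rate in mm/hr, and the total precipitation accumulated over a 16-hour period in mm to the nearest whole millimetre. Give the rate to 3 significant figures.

R ≈ 0.473 mm/hr; total ≈ 8 mm

Column moisture flux per unit crosswind length is F = V × PW.
Inflow: F_in = 12.1 × 8.53 = 103.213 mm·m/s
Outflow: F_out = 12.1 × 5.36 = 64.856 mm·m/s
Steady-state rate R = (F_in − F_out)/L = (103.213 − 64.856) / 292000 m = 1.314e-04 mm/s.
R = 1.314e-04 × 3600 = 0.473 mm/hr.
Over 16 h: total = 0.473 × 16 = 7.568 ≈ 8 mm.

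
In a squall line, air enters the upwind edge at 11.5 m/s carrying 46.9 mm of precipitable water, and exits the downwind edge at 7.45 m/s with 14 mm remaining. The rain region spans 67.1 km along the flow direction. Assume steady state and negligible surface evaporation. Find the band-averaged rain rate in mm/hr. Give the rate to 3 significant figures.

Column moisture flux per unit crosswind length is F = V × PW.
Inflow: F_in = 11.5 × 46.9 = 539.35 mm·m/s
Outflow: F_out = 7.45 × 14 = 104.3 mm·m/s
Steady-state rate R = (F_in − F_out)/L = (539.35 − 104.3) / 67100 m = 6.484e-03 mm/s.
R = 6.484e-03 × 3600 = 23.3 mm/hr.

R ≈ 23.3 mm/hr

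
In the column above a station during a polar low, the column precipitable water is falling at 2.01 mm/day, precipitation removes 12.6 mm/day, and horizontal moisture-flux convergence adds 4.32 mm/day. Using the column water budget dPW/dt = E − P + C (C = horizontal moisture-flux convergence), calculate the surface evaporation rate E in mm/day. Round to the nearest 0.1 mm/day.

E ≈ 6.3 mm/day

dPW/dt = -2.01 mm/day.
E = dPW/dt + P − C = (-2.01) + 12.6 − (4.32) = 6.3 mm/day.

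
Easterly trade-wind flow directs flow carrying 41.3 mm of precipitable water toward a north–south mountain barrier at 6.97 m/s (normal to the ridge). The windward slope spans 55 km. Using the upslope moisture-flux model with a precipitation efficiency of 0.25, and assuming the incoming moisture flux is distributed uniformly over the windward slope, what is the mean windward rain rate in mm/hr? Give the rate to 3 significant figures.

R ≈ 4.71 mm/hr

Incoming column moisture flux per unit ridge length: F = V × PW = 6.97 × 41.3 = 287.861 mm·m/s.
Spread over the 55 km slope with efficiency ε = 0.25: R = ε·F/W = 0.25 × 287.861 / 55000 m = 1.308e-03 mm/s.
R = 1.308e-03 × 3600 = 4.71 mm/hr.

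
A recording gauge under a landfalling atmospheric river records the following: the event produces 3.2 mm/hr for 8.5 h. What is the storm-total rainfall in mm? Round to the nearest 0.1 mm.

Total = Σ Rᵢ Δtᵢ = 3.2 × 8.5
      = 27.2 = 27.2 mm.

total ≈ 27.2 mm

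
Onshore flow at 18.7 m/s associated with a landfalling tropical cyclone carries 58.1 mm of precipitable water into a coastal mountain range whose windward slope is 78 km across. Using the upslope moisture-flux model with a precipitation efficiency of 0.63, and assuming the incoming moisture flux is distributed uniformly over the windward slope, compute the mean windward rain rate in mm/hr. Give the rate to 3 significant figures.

Incoming column moisture flux per unit ridge length: F = V × PW = 18.7 × 58.1 = 1086.47 mm·m/s.
Spread over the 78 km slope with efficiency ε = 0.63: R = ε·F/W = 0.63 × 1086.47 / 78000 m = 8.775e-03 mm/s.
R = 8.775e-03 × 3600 = 31.6 mm/hr.

R ≈ 31.6 mm/hr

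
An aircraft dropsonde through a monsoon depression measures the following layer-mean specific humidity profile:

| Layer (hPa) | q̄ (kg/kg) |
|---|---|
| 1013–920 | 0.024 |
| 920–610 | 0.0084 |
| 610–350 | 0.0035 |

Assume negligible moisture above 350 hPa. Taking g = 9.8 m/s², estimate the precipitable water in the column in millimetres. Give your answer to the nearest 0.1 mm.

Precipitable water is the column-integrated vapour mass per unit area: PW = (1/g) Σ q̄ Δp, with q in kg/kg and Δp in Pa (1 kg/m² of water = 1 mm).
Layer 1013–920 hPa: Δp = 93 hPa = 9300 Pa, q̄ = 0.024 kg/kg → 0.024 × 9300 / 9.8 = 22.78 mm
Layer 920–610 hPa: Δp = 310 hPa = 31000 Pa, q̄ = 0.0084 kg/kg → 0.0084 × 31000 / 9.8 = 26.57 mm
Layer 610–350 hPa: Δp = 260 hPa = 26000 Pa, q̄ = 0.0035 kg/kg → 0.0035 × 26000 / 9.8 = 9.29 mm
PW = 22.78 + 26.57 + 9.29 = 58.64 ≈ 58.6 mm.

PW ≈ 58.6 mm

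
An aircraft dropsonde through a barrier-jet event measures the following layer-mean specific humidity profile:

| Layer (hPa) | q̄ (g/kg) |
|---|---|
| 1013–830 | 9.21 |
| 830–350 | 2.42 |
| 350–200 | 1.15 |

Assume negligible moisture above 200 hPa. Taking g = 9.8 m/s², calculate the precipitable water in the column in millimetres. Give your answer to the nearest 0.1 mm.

PW ≈ 30.8 mm

Precipitable water is the column-integrated vapour mass per unit area: PW = (1/g) Σ q̄ Δp, with q in kg/kg and Δp in Pa (1 kg/m² of water = 1 mm).
Layer 1013–830 hPa: Δp = 183 hPa = 18300 Pa, q̄ = 0.00921 kg/kg → 0.00921 × 18300 / 9.8 = 17.20 mm
Layer 830–350 hPa: Δp = 480 hPa = 48000 Pa, q̄ = 0.00242 kg/kg → 0.00242 × 48000 / 9.8 = 11.85 mm
Layer 350–200 hPa: Δp = 150 hPa = 15000 Pa, q̄ = 0.00115 kg/kg → 0.00115 × 15000 / 9.8 = 1.76 mm
PW = 17.20 + 11.85 + 1.76 = 30.81 ≈ 30.8 mm.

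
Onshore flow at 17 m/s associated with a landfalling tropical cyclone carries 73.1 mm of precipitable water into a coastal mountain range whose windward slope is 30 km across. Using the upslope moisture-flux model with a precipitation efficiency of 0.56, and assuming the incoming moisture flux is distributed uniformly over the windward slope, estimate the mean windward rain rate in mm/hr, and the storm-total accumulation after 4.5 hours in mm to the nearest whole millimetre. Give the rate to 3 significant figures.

Incoming column moisture flux per unit ridge length: F = V × PW = 17 × 73.1 = 1242.7 mm·m/s.
Spread over the 30 km slope with efficiency ε = 0.56: R = ε·F/W = 0.56 × 1242.7 / 30000 m = 2.320e-02 mm/s.
R = 2.320e-02 × 3600 = 83.5 mm/hr.
Over 4.5 h: total = 83.5 × 4.5 = 375.75 ≈ 376 mm.

R ≈ 83.5 mm/hr; total ≈ 376 mm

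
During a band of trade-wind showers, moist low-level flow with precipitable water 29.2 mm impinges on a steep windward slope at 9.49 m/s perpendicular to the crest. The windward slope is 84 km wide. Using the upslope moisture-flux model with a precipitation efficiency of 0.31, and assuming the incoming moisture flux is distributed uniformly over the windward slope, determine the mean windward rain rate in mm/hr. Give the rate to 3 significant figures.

Incoming column moisture flux per unit ridge length: F = V × PW = 9.49 × 29.2 = 277.108 mm·m/s.
Spread over the 84 km slope with efficiency ε = 0.31: R = ε·F/W = 0.31 × 277.108 / 84000 m = 1.023e-03 mm/s.
R = 1.023e-03 × 3600 = 3.68 mm/hr.

R ≈ 3.68 mm/hr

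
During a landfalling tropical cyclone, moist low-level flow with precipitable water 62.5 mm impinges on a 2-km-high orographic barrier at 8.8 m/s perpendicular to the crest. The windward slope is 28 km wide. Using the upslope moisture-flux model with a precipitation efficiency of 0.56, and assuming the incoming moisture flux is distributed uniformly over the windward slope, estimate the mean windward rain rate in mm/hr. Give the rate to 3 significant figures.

R ≈ 39.6 mm/hr

Incoming column moisture flux per unit ridge length: F = V × PW = 8.8 × 62.5 = 550 mm·m/s.
Spread over the 28 km slope with efficiency ε = 0.56: R = ε·F/W = 0.56 × 550 / 28000 m = 1.100e-02 mm/s.
R = 1.100e-02 × 3600 = 39.6 mm/hr.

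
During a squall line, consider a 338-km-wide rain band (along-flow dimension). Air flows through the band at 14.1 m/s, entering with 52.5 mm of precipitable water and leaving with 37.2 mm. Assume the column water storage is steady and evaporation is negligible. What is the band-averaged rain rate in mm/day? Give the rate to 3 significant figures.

R ≈ 55.1 mm/day

Column moisture flux per unit crosswind length is F = V × PW.
Inflow: F_in = 14.1 × 52.5 = 740.25 mm·m/s
Outflow: F_out = 14.1 × 37.2 = 524.52 mm·m/s
Steady-state rate R = (F_in − F_out)/L = (740.25 − 524.52) / 338000 m = 6.383e-04 mm/s.
R = 6.383e-04 × 3600 × 24 = 55.1 mm/day.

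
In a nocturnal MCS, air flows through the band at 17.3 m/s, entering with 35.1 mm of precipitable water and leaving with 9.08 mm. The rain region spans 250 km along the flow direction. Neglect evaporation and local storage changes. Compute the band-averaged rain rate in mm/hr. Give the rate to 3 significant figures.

R ≈ 6.48 mm/hr

Column moisture flux per unit crosswind length is F = V × PW.
Inflow: F_in = 17.3 × 35.1 = 607.23 mm·m/s
Outflow: F_out = 17.3 × 9.08 = 157.084 mm·m/s
Steady-state rate R = (F_in − F_out)/L = (607.23 − 157.084) / 250000 m = 1.801e-03 mm/s.
R = 1.801e-03 × 3600 = 6.48 mm/hr.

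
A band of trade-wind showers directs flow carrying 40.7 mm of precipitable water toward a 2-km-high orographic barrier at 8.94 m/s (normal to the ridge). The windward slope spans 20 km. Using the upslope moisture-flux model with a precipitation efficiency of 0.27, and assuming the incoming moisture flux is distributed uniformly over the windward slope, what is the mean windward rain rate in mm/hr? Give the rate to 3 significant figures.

R ≈ 17.7 mm/hr

Incoming column moisture flux per unit ridge length: F = V × PW = 8.94 × 40.7 = 363.858 mm·m/s.
Spread over the 20 km slope with efficiency ε = 0.27: R = ε·F/W = 0.27 × 363.858 / 20000 m = 4.912e-03 mm/s.
R = 4.912e-03 × 3600 = 17.7 mm/hr.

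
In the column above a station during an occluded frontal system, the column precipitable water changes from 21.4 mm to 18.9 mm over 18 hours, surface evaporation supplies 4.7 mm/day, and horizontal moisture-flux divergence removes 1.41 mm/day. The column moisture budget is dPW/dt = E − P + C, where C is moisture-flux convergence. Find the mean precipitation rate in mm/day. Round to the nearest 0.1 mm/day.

dPW/dt = (18.9 − 21.4) mm / (18/24 day) = -3.333 mm/day.
P = E + C − dPW/dt = 4.7 + (-1.41) − (-3.333) = 6.6 mm/day.

P ≈ 6.6 mm/day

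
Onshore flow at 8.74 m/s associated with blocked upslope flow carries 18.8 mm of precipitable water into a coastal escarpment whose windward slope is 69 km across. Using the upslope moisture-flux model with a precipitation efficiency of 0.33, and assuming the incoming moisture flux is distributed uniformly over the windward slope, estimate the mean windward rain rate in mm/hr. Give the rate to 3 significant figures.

Incoming column moisture flux per unit ridge length: F = V × PW = 8.74 × 18.8 = 164.312 mm·m/s.
Spread over the 69 km slope with efficiency ε = 0.33: R = ε·F/W = 0.33 × 164.312 / 69000 m = 7.858e-04 mm/s.
R = 7.858e-04 × 3600 = 2.83 mm/hr.

R ≈ 2.83 mm/hr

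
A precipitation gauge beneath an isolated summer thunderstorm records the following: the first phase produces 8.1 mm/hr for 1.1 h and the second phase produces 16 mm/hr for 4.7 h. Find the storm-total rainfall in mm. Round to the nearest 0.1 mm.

total ≈ 84.1 mm

Total = Σ Rᵢ Δtᵢ = 8.1 × 1.1 + 16 × 4.7
      = 8.91 + 75.2 = 84.1 mm.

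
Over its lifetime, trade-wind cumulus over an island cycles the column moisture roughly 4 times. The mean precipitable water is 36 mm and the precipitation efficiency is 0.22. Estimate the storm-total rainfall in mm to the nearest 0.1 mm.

rainfall ≈ 31.7 mm

Each cycle deposits ε × PW = 0.22 × 36 = 7.92 mm.
Over 4 cycles: 4 × 7.92 = 31.7 mm.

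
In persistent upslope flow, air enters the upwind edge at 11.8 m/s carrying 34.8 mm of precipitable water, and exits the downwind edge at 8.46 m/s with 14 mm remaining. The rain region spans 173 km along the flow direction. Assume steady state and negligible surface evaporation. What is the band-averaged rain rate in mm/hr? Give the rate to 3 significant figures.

Column moisture flux per unit crosswind length is F = V × PW.
Inflow: F_in = 11.8 × 34.8 = 410.64 mm·m/s
Outflow: F_out = 8.46 × 14 = 118.44 mm·m/s
Steady-state rate R = (F_in − F_out)/L = (410.64 − 118.44) / 173000 m = 1.689e-03 mm/s.
R = 1.689e-03 × 3600 = 6.08 mm/hr.

R ≈ 6.08 mm/hr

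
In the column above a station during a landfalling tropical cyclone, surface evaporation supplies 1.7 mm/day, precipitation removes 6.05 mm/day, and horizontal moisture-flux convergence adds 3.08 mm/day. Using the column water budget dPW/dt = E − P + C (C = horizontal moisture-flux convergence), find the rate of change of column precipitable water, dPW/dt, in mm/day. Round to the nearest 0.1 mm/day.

dPW/dt ≈ -1.3 mm/day

dPW/dt = E − P + C = 1.7 − 6.05 + (3.08) = -1.3 mm/day.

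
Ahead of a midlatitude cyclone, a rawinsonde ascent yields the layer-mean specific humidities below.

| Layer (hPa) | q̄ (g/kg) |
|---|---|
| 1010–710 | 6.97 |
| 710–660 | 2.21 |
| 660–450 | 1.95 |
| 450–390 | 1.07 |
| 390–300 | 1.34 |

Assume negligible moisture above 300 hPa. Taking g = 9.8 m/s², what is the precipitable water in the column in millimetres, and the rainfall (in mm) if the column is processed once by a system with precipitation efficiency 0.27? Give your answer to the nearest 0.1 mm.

Precipitable water is the column-integrated vapour mass per unit area: PW = (1/g) Σ q̄ Δp, with q in kg/kg and Δp in Pa (1 kg/m² of water = 1 mm).
Layer 1010–710 hPa: Δp = 300 hPa = 30000 Pa, q̄ = 0.00697 kg/kg → 0.00697 × 30000 / 9.8 = 21.34 mm
Layer 710–660 hPa: Δp = 50 hPa = 5000 Pa, q̄ = 0.00221 kg/kg → 0.00221 × 5000 / 9.8 = 1.13 mm
Layer 660–450 hPa: Δp = 210 hPa = 21000 Pa, q̄ = 0.00195 kg/kg → 0.00195 × 21000 / 9.8 = 4.18 mm
Layer 450–390 hPa: Δp = 60 hPa = 6000 Pa, q̄ = 0.00107 kg/kg → 0.00107 × 6000 / 9.8 = 0.66 mm
Layer 390–300 hPa: Δp = 90 hPa = 9000 Pa, q̄ = 0.00134 kg/kg → 0.00134 × 9000 / 9.8 = 1.23 mm
PW = 21.34 + 1.13 + 4.18 + 0.66 + 1.23 = 28.54 ≈ 28.5 mm.
Rainfall = ε × PW = 0.27 × 28.5 = 7.7 mm.

PW ≈ 28.5 mm; rainfall ≈ 7.7 mm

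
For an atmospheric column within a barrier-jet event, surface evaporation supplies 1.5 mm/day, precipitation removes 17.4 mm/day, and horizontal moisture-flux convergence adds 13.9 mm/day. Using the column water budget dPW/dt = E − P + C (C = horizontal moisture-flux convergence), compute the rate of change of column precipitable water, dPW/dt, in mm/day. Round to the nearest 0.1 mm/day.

dPW/dt = E − P + C = 1.5 − 17.4 + (13.9) = -2.0 mm/day.

dPW/dt ≈ -2.0 mm/day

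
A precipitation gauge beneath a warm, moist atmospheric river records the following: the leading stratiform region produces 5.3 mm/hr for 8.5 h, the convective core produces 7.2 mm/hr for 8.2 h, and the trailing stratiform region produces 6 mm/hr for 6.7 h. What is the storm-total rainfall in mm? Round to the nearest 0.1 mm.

total ≈ 144.3 mm

Total = Σ Rᵢ Δtᵢ = 5.3 × 8.5 + 7.2 × 8.2 + 6 × 6.7
      = 45.05 + 59.04 + 40.2 = 144.3 mm.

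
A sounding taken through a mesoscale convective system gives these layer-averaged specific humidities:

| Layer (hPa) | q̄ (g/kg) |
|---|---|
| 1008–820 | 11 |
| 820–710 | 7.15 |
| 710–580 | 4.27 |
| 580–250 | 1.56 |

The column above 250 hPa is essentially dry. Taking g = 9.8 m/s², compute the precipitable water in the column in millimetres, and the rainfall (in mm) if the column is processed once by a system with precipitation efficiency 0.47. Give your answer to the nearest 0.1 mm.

PW ≈ 40.0 mm; rainfall ≈ 18.8 mm

Precipitable water is the column-integrated vapour mass per unit area: PW = (1/g) Σ q̄ Δp, with q in kg/kg and Δp in Pa (1 kg/m² of water = 1 mm).
Layer 1008–820 hPa: Δp = 188 hPa = 18800 Pa, q̄ = 0.011 kg/kg → 0.011 × 18800 / 9.8 = 21.10 mm
Layer 820–710 hPa: Δp = 110 hPa = 11000 Pa, q̄ = 0.00715 kg/kg → 0.00715 × 11000 / 9.8 = 8.03 mm
Layer 710–580 hPa: Δp = 130 hPa = 13000 Pa, q̄ = 0.00427 kg/kg → 0.00427 × 13000 / 9.8 = 5.66 mm
Layer 580–250 hPa: Δp = 330 hPa = 33000 Pa, q̄ = 0.00156 kg/kg → 0.00156 × 33000 / 9.8 = 5.25 mm
PW = 21.10 + 8.03 + 5.66 + 5.25 = 40.04 ≈ 40.0 mm.
Rainfall = ε × PW = 0.47 × 40.0 = 18.8 mm.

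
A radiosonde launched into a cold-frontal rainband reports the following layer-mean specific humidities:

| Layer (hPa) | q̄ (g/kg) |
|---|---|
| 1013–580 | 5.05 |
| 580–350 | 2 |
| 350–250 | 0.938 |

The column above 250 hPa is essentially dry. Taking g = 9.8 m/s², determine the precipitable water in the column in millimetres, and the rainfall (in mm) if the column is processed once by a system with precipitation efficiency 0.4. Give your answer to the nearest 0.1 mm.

Precipitable water is the column-integrated vapour mass per unit area: PW = (1/g) Σ q̄ Δp, with q in kg/kg and Δp in Pa (1 kg/m² of water = 1 mm).
Layer 1013–580 hPa: Δp = 433 hPa = 43300 Pa, q̄ = 0.00505 kg/kg → 0.00505 × 43300 / 9.8 = 22.31 mm
Layer 580–350 hPa: Δp = 230 hPa = 23000 Pa, q̄ = 0.002 kg/kg → 0.002 × 23000 / 9.8 = 4.69 mm
Layer 350–250 hPa: Δp = 100 hPa = 10000 Pa, q̄ = 0.000938 kg/kg → 0.000938 × 10000 / 9.8 = 0.96 mm
PW = 22.31 + 4.69 + 0.96 = 27.96 ≈ 28.0 mm.
Rainfall = ε × PW = 0.4 × 28.0 = 11.2 mm.

PW ≈ 28.0 mm; rainfall ≈ 11.2 mm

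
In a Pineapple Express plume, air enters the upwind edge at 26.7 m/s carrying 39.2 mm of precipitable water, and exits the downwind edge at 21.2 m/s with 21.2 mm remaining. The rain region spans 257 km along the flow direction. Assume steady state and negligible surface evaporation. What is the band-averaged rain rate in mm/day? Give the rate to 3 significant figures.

Column moisture flux per unit crosswind length is F = V × PW.
Inflow: F_in = 26.7 × 39.2 = 1046.64 mm·m/s
Outflow: F_out = 21.2 × 21.2 = 449.44 mm·m/s
Steady-state rate R = (F_in − F_out)/L = (1046.64 − 449.44) / 257000 m = 2.324e-03 mm/s.
R = 2.324e-03 × 3600 × 24 = 201 mm/day.

R ≈ 201 mm/day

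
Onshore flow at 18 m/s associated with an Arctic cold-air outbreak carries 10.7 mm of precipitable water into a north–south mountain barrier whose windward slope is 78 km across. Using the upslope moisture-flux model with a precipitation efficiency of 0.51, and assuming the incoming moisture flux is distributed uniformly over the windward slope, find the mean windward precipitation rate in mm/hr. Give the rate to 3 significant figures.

Incoming column moisture flux per unit ridge length: F = V × PW = 18 × 10.7 = 192.6 mm·m/s.
Spread over the 78 km slope with efficiency ε = 0.51: R = ε·F/W = 0.51 × 192.6 / 78000 m = 1.259e-03 mm/s.
R = 1.259e-03 × 3600 = 4.53 mm/hr.

R ≈ 4.53 mm/hr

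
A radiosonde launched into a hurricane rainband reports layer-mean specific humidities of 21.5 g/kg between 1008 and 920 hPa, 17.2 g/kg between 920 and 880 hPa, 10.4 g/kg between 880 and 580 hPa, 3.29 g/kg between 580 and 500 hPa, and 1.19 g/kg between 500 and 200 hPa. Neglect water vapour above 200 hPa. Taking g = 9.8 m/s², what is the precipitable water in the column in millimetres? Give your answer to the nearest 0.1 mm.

Precipitable water is the column-integrated vapour mass per unit area: PW = (1/g) Σ q̄ Δp, with q in kg/kg and Δp in Pa (1 kg/m² of water = 1 mm).
Layer 1008–920 hPa: Δp = 88 hPa = 8800 Pa, q̄ = 0.0215 kg/kg → 0.0215 × 8800 / 9.8 = 19.31 mm
Layer 920–880 hPa: Δp = 40 hPa = 4000 Pa, q̄ = 0.0172 kg/kg → 0.0172 × 4000 / 9.8 = 7.02 mm
Layer 880–580 hPa: Δp = 300 hPa = 30000 Pa, q̄ = 0.0104 kg/kg → 0.0104 × 30000 / 9.8 = 31.84 mm
Layer 580–500 hPa: Δp = 80 hPa = 8000 Pa, q̄ = 0.00329 kg/kg → 0.00329 × 8000 / 9.8 = 2.69 mm
Layer 500–200 hPa: Δp = 300 hPa = 30000 Pa, q̄ = 0.00119 kg/kg → 0.00119 × 30000 / 9.8 = 3.64 mm
PW = 19.31 + 7.02 + 31.84 + 2.69 + 3.64 = 64.50 ≈ 64.5 mm.

PW ≈ 64.5 mm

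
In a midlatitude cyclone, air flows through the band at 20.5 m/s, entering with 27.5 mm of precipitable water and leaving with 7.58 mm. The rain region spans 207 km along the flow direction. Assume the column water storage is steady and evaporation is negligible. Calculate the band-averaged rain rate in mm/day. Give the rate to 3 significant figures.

Column moisture flux per unit crosswind length is F = V × PW.
Inflow: F_in = 20.5 × 27.5 = 563.75 mm·m/s
Outflow: F_out = 20.5 × 7.58 = 155.39 mm·m/s
Steady-state rate R = (F_in − F_out)/L = (563.75 − 155.39) / 207000 m = 1.973e-03 mm/s.
R = 1.973e-03 × 3600 × 24 = 170 mm/day.

R ≈ 170 mm/day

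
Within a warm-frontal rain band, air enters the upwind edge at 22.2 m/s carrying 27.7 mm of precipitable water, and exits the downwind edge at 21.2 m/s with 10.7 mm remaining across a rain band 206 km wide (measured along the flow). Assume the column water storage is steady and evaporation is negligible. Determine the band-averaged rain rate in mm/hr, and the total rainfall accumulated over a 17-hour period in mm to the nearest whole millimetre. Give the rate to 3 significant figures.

R ≈ 6.78 mm/hr; total ≈ 115 mm

Column moisture flux per unit crosswind length is F = V × PW.
Inflow: F_in = 22.2 × 27.7 = 614.94 mm·m/s
Outflow: F_out = 21.2 × 10.7 = 226.84 mm·m/s
Steady-state rate R = (F_in − F_out)/L = (614.94 − 226.84) / 206000 m = 1.884e-03 mm/s.
R = 1.884e-03 × 3600 = 6.78 mm/hr.
Over 17 h: total = 6.78 × 17 = 115.26 ≈ 115 mm.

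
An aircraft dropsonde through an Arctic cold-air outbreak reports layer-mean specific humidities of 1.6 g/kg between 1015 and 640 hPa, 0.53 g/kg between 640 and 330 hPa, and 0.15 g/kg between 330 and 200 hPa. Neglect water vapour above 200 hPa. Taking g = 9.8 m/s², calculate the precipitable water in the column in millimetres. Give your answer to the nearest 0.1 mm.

Precipitable water is the column-integrated vapour mass per unit area: PW = (1/g) Σ q̄ Δp, with q in kg/kg and Δp in Pa (1 kg/m² of water = 1 mm).
Layer 1015–640 hPa: Δp = 375 hPa = 37500 Pa, q̄ = 0.0016 kg/kg → 0.0016 × 37500 / 9.8 = 6.12 mm
Layer 640–330 hPa: Δp = 310 hPa = 31000 Pa, q̄ = 0.00053 kg/kg → 0.00053 × 31000 / 9.8 = 1.68 mm
Layer 330–200 hPa: Δp = 130 hPa = 13000 Pa, q̄ = 0.00015 kg/kg → 0.00015 × 13000 / 9.8 = 0.20 mm
PW = 6.12 + 1.68 + 0.20 = 8.00 ≈ 8.0 mm.

PW ≈ 8.0 mm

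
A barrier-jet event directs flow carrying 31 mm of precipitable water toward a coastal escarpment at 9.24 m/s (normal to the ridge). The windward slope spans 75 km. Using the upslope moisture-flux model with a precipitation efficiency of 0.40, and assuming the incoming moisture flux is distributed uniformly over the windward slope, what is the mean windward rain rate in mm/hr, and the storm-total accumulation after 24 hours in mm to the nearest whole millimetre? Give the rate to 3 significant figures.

Incoming column moisture flux per unit ridge length: F = V × PW = 9.24 × 31 = 286.44 mm·m/s.
Spread over the 75 km slope with efficiency ε = 0.40: R = ε·F/W = 0.40 × 286.44 / 75000 m = 1.528e-03 mm/s.
R = 1.528e-03 × 3600 = 5.50 mm/hr.
Over 24 h: total = 5.50 × 24 = 132 mm.

R ≈ 5.50 mm/hr; total ≈ 132 mm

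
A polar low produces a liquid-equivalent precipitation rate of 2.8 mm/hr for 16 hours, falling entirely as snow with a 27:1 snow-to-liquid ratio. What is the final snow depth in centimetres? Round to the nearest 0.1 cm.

snow depth ≈ 121.0 cm

Liquid-equivalent depth = 2.8 × 16 = 44.8 mm.
Snow depth = 44.8 mm × 27 = 1209.6 mm = 121.0 cm.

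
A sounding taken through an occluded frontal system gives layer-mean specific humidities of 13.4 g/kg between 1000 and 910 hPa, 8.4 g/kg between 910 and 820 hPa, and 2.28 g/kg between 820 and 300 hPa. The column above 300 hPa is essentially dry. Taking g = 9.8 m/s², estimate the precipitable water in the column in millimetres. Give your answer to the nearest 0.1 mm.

Precipitable water is the column-integrated vapour mass per unit area: PW = (1/g) Σ q̄ Δp, with q in kg/kg and Δp in Pa (1 kg/m² of water = 1 mm).
Layer 1000–910 hPa: Δp = 90 hPa = 9000 Pa, q̄ = 0.0134 kg/kg → 0.0134 × 9000 / 9.8 = 12.31 mm
Layer 910–820 hPa: Δp = 90 hPa = 9000 Pa, q̄ = 0.0084 kg/kg → 0.0084 × 9000 / 9.8 = 7.71 mm
Layer 820–300 hPa: Δp = 520 hPa = 52000 Pa, q̄ = 0.00228 kg/kg → 0.00228 × 52000 / 9.8 = 12.10 mm
PW = 12.31 + 7.71 + 12.10 = 32.12 ≈ 32.1 mm.

PW ≈ 32.1 mm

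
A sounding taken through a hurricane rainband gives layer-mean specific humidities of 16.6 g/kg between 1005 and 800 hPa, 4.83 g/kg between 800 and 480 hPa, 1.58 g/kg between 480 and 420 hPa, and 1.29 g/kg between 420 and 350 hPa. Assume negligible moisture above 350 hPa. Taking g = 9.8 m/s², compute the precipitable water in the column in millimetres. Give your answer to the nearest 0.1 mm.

Precipitable water is the column-integrated vapour mass per unit area: PW = (1/g) Σ q̄ Δp, with q in kg/kg and Δp in Pa (1 kg/m² of water = 1 mm).
Layer 1005–800 hPa: Δp = 205 hPa = 20500 Pa, q̄ = 0.0166 kg/kg → 0.0166 × 20500 / 9.8 = 34.72 mm
Layer 800–480 hPa: Δp = 320 hPa = 32000 Pa, q̄ = 0.00483 kg/kg → 0.00483 × 32000 / 9.8 = 15.77 mm
Layer 480–420 hPa: Δp = 60 hPa = 6000 Pa, q̄ = 0.00158 kg/kg → 0.00158 × 6000 / 9.8 = 0.97 mm
Layer 420–350 hPa: Δp = 70 hPa = 7000 Pa, q̄ = 0.00129 kg/kg → 0.00129 × 7000 / 9.8 = 0.92 mm
PW = 34.72 + 15.77 + 0.97 + 0.92 = 52.38 ≈ 52.4 mm.

PW ≈ 52.4 mm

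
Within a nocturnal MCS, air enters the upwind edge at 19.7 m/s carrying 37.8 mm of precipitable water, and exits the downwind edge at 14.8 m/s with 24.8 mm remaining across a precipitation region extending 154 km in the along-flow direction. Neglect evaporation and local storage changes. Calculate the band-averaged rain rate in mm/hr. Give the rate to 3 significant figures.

Column moisture flux per unit crosswind length is F = V × PW.
Inflow: F_in = 19.7 × 37.8 = 744.66 mm·m/s
Outflow: F_out = 14.8 × 24.8 = 367.04 mm·m/s
Steady-state rate R = (F_in − F_out)/L = (744.66 − 367.04) / 154000 m = 2.452e-03 mm/s.
R = 2.452e-03 × 3600 = 8.83 mm/hr.

R ≈ 8.83 mm/hr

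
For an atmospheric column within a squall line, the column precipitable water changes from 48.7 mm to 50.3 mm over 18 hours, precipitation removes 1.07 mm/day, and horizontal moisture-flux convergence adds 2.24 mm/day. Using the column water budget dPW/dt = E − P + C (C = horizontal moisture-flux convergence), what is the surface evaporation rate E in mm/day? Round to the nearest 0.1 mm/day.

dPW/dt = (50.3 − 48.7) mm / (18/24 day) = +2.133 mm/day.
E = dPW/dt + P − C = (+2.133) + 1.07 − (2.24) = 1.0 mm/day.

E ≈ 1.0 mm/day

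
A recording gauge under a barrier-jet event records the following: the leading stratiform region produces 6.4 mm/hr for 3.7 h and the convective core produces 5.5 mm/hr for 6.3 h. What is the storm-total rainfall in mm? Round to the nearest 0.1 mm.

Total = Σ Rᵢ Δtᵢ = 6.4 × 3.7 + 5.5 × 6.3
      = 23.68 + 34.65 = 58.3 mm.

total ≈ 58.3 mm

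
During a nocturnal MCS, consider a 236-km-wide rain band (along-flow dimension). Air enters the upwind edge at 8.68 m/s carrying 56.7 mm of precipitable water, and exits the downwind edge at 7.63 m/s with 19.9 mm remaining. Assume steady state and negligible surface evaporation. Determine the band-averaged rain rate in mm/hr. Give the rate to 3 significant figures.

Column moisture flux per unit crosswind length is F = V × PW.
Inflow: F_in = 8.68 × 56.7 = 492.156 mm·m/s
Outflow: F_out = 7.63 × 19.9 = 151.837 mm·m/s
Steady-state rate R = (F_in − F_out)/L = (492.156 − 151.837) / 236000 m = 1.442e-03 mm/s.
R = 1.442e-03 × 3600 = 5.19 mm/hr.

R ≈ 5.19 mm/hr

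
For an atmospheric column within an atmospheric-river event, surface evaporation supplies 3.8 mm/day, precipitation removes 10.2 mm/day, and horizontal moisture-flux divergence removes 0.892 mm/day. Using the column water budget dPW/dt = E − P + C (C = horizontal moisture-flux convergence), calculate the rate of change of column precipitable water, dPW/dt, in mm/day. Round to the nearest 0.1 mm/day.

dPW/dt ≈ -7.3 mm/day

dPW/dt = E − P + C = 3.8 − 10.2 + (-0.892) = -7.3 mm/day.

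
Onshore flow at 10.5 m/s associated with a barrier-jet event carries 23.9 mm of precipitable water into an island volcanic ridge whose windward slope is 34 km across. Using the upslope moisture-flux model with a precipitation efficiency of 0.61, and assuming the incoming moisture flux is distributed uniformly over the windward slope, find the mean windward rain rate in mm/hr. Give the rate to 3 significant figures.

R ≈ 16.2 mm/hr

Incoming column moisture flux per unit ridge length: F = V × PW = 10.5 × 23.9 = 250.95 mm·m/s.
Spread over the 34 km slope with efficiency ε = 0.61: R = ε·F/W = 0.61 × 250.95 / 34000 m = 4.502e-03 mm/s.
R = 4.502e-03 × 3600 = 16.2 mm/hr.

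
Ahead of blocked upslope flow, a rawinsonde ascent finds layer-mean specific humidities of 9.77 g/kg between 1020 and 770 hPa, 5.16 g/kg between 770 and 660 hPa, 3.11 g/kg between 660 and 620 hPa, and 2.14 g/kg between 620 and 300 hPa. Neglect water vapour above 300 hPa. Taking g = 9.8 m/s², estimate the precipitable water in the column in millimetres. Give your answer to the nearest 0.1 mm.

Precipitable water is the column-integrated vapour mass per unit area: PW = (1/g) Σ q̄ Δp, with q in kg/kg and Δp in Pa (1 kg/m² of water = 1 mm).
Layer 1020–770 hPa: Δp = 250 hPa = 25000 Pa, q̄ = 0.00977 kg/kg → 0.00977 × 25000 / 9.8 = 24.92 mm
Layer 770–660 hPa: Δp = 110 hPa = 11000 Pa, q̄ = 0.00516 kg/kg → 0.00516 × 11000 / 9.8 = 5.79 mm
Layer 660–620 hPa: Δp = 40 hPa = 4000 Pa, q̄ = 0.00311 kg/kg → 0.00311 × 4000 / 9.8 = 1.27 mm
Layer 620–300 hPa: Δp = 320 hPa = 32000 Pa, q̄ = 0.00214 kg/kg → 0.00214 × 32000 / 9.8 = 6.99 mm
PW = 24.92 + 5.79 + 1.27 + 6.99 = 38.97 ≈ 39.0 mm.

PW ≈ 39.0 mm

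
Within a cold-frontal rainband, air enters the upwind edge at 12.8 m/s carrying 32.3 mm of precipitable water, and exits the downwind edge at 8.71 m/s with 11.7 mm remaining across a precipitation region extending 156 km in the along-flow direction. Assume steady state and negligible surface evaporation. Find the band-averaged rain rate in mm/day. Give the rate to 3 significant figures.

Column moisture flux per unit crosswind length is F = V × PW.
Inflow: F_in = 12.8 × 32.3 = 413.44 mm·m/s
Outflow: F_out = 8.71 × 11.7 = 101.907 mm·m/s
Steady-state rate R = (F_in − F_out)/L = (413.44 − 101.907) / 156000 m = 1.997e-03 mm/s.
R = 1.997e-03 × 3600 × 24 = 173 mm/day.

R ≈ 173 mm/day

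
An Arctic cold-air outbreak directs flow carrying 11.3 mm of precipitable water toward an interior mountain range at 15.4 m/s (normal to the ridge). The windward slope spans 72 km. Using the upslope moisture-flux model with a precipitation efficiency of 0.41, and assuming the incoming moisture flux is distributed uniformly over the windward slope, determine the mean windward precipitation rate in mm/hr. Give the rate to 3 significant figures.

R ≈ 3.57 mm/hr

Incoming column moisture flux per unit ridge length: F = V × PW = 15.4 × 11.3 = 174.02 mm·m/s.
Spread over the 72 km slope with efficiency ε = 0.41: R = ε·F/W = 0.41 × 174.02 / 72000 m = 9.909e-04 mm/s.
R = 9.909e-04 × 3600 = 3.57 mm/hr.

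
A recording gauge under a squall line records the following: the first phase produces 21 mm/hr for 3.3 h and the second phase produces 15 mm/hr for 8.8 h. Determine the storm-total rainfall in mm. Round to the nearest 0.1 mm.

Total = Σ Rᵢ Δtᵢ = 21 × 3.3 + 15 × 8.8
      = 69.3 + 132 = 201.3 mm.

total ≈ 201.3 mm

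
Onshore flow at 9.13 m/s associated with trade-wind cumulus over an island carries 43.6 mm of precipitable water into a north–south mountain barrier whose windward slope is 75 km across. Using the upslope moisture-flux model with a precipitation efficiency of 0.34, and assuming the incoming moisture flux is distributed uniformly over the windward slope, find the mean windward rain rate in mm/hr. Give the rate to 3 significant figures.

R ≈ 6.50 mm/hr

Incoming column moisture flux per unit ridge length: F = V × PW = 9.13 × 43.6 = 398.068 mm·m/s.
Spread over the 75 km slope with efficiency ε = 0.34: R = ε·F/W = 0.34 × 398.068 / 75000 m = 1.805e-03 mm/s.
R = 1.805e-03 × 3600 = 6.50 mm/hr.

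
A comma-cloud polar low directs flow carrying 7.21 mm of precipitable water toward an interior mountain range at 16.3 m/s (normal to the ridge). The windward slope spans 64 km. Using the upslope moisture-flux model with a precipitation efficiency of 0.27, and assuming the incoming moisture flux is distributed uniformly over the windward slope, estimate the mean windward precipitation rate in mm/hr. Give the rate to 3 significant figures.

R ≈ 1.78 mm/hr

Incoming column moisture flux per unit ridge length: F = V × PW = 16.3 × 7.21 = 117.523 mm·m/s.
Spread over the 64 km slope with efficiency ε = 0.27: R = ε·F/W = 0.27 × 117.523 / 64000 m = 4.958e-04 mm/s.
R = 4.958e-04 × 3600 = 1.78 mm/hr.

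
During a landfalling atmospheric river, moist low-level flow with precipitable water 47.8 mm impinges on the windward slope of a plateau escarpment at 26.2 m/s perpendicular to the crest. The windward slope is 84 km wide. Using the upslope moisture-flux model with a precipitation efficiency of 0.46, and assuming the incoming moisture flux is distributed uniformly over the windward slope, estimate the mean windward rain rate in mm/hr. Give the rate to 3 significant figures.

Incoming column moisture flux per unit ridge length: F = V × PW = 26.2 × 47.8 = 1252.36 mm·m/s.
Spread over the 84 km slope with efficiency ε = 0.46: R = ε·F/W = 0.46 × 1252.36 / 84000 m = 6.858e-03 mm/s.
R = 6.858e-03 × 3600 = 24.7 mm/hr.

R ≈ 24.7 mm/hr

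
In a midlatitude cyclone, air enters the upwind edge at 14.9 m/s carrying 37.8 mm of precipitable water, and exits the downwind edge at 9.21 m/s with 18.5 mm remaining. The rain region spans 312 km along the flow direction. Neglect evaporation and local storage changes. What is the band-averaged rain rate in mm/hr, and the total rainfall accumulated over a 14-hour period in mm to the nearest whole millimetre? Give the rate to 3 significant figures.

Column moisture flux per unit crosswind length is F = V × PW.
Inflow: F_in = 14.9 × 37.8 = 563.22 mm·m/s
Outflow: F_out = 9.21 × 18.5 = 170.385 mm·m/s
Steady-state rate R = (F_in − F_out)/L = (563.22 − 170.385) / 312000 m = 1.259e-03 mm/s.
R = 1.259e-03 × 3600 = 4.53 mm/hr.
Over 14 h: total = 4.53 × 14 = 63.42 ≈ 63 mm.

R ≈ 4.53 mm/hr; total ≈ 63 mm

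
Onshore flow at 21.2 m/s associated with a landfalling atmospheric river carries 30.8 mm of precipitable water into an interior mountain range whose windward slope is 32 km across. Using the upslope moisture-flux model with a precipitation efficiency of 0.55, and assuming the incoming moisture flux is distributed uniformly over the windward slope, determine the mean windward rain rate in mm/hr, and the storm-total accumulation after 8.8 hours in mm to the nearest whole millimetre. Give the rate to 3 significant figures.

Incoming column moisture flux per unit ridge length: F = V × PW = 21.2 × 30.8 = 652.96 mm·m/s.
Spread over the 32 km slope with efficiency ε = 0.55: R = ε·F/W = 0.55 × 652.96 / 32000 m = 1.122e-02 mm/s.
R = 1.122e-02 × 3600 = 40.4 mm/hr.
Over 8.8 h: total = 40.4 × 8.8 = 355.52 ≈ 356 mm.

R ≈ 40.4 mm/hr; total ≈ 356 mm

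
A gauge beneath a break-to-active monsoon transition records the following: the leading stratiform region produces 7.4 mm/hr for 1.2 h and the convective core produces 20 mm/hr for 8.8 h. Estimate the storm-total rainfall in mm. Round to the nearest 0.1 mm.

Total = Σ Rᵢ Δtᵢ = 7.4 × 1.2 + 20 × 8.8
      = 8.88 + 176 = 184.9 mm.

total ≈ 184.9 mm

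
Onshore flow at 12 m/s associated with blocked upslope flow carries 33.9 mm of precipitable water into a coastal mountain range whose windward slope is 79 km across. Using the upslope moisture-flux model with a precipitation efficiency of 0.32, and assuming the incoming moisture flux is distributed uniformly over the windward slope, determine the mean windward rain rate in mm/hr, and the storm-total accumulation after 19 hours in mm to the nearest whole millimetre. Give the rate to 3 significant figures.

R ≈ 5.93 mm/hr; total ≈ 113 mm

Incoming column moisture flux per unit ridge length: F = V × PW = 12 × 33.9 = 406.8 mm·m/s.
Spread over the 79 km slope with efficiency ε = 0.32: R = ε·F/W = 0.32 × 406.8 / 79000 m = 1.648e-03 mm/s.
R = 1.648e-03 × 3600 = 5.93 mm/hr.
Over 19 h: total = 5.93 × 19 = 112.67 ≈ 113 mm.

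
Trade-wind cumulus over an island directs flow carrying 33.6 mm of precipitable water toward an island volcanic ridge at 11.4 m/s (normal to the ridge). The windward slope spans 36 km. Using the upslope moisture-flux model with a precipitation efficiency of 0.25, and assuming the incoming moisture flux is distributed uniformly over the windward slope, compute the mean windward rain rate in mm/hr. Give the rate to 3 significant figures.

Incoming column moisture flux per unit ridge length: F = V × PW = 11.4 × 33.6 = 383.04 mm·m/s.
Spread over the 36 km slope with efficiency ε = 0.25: R = ε·F/W = 0.25 × 383.04 / 36000 m = 2.660e-03 mm/s.
R = 2.660e-03 × 3600 = 9.58 mm/hr.

R ≈ 9.58 mm/hr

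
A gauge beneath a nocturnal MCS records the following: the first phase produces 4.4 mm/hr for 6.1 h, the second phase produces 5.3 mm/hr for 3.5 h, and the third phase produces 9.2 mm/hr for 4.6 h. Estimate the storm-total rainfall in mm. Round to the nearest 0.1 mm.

Total = Σ Rᵢ Δtᵢ = 4.4 × 6.1 + 5.3 × 3.5 + 9.2 × 4.6
      = 26.84 + 18.55 + 42.32 = 87.7 mm.

total ≈ 87.7 mm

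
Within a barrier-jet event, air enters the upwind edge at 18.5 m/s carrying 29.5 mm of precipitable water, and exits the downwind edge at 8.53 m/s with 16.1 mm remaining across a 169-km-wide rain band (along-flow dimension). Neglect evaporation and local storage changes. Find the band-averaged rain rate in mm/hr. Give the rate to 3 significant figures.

R ≈ 8.70 mm/hr

Column moisture flux per unit crosswind length is F = V × PW.
Inflow: F_in = 18.5 × 29.5 = 545.75 mm·m/s
Outflow: F_out = 8.53 × 16.1 = 137.333 mm·m/s
Steady-state rate R = (F_in − F_out)/L = (545.75 − 137.333) / 169000 m = 2.417e-03 mm/s.
R = 2.417e-03 × 3600 = 8.70 mm/hr.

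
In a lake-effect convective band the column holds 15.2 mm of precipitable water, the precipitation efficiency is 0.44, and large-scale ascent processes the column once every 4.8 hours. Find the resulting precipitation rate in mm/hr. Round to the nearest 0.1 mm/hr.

R ≈ 1.4 mm/hr

Each overturning extracts ε × PW = 0.44 × 15.2 = 6.688 mm.
Rate = ε·PW / τ = 6.688 / 4.8 h = 1.4 mm/hr.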